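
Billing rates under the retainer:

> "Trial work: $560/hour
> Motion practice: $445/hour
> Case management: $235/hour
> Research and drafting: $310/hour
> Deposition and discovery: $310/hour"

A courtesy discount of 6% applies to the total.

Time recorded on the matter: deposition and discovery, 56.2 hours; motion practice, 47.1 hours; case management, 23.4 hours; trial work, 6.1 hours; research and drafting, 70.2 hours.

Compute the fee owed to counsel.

Trial work: 6.1 × $560 = $3,416.00
Motion practice: 47.1 × $445 = $20,959.50
Case management: 23.4 × $235 = $5,499.00
Research and drafting: 70.2 × $310 = $21,762.00
Deposition and discovery: 56.2 × $310 = $17,422.00
Subtotal: $69,058.50
Less 6% discount: −$4,143.51
Total: $69,058.50 − $4,143.51 = $64,914.99

$64,914.99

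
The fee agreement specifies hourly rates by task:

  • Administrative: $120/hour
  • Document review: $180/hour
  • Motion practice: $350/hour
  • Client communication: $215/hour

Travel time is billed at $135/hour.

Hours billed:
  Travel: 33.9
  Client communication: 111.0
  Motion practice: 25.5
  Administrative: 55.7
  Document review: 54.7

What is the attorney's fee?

Administrative: 55.7 × $120 = $6,684.00
Document review: 54.7 × $180 = $9,846.00
Motion practice: 25.5 × $350 = $8,925.00
Client communication: 111.0 × $215 = $23,865.00
Subtotal: $6,684.00 + $9,846.00 + $8,925.00 + $23,865.00 = $49,320.00
Travel: 33.9 × $135 = $4,576.50
Total: $49,320.00 + $4,576.50 = $53,896.50

$53,896.50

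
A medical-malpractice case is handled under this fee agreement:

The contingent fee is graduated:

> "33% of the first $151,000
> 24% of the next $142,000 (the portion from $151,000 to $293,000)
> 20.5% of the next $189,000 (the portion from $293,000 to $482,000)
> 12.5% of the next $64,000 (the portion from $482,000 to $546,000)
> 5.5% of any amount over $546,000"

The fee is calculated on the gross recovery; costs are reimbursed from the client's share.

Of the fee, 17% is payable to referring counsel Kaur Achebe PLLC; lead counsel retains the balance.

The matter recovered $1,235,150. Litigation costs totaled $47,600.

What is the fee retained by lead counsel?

Fee base is the gross recovery, $1,235,150; costs are reimbursed separately.
First $151,000 at 33% = $49,830.00
Next $142,000 at 24% = $34,080.00
Next $189,000 at 20.5% = $38,745.00
Next $64,000 at 12.5% = $8,000.00
Remaining $689,150 at 5.5% = $37,903.25
Fee: $49,830.00 + $34,080.00 + $38,745.00 + $8,000.00 + $37,903.25 = $168,558.25
Referral share: 17% of $168,558.25 = $28,654.90; lead counsel retains $168,558.25 − $28,654.90 = $139,903.35.

$139,903.35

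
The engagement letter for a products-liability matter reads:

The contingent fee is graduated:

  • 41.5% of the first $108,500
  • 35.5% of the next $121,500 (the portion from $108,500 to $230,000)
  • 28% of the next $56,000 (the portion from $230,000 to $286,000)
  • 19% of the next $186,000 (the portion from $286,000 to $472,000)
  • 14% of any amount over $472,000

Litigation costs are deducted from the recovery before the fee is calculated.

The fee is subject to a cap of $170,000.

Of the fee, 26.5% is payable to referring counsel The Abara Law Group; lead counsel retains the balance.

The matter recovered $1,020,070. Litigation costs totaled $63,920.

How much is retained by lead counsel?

$124,950.00

Fee base (net of costs): $1,020,070 − $63,920 = $956,150
First $108,500 at 41.5% = $45,027.50
Next $121,500 at 35.5% = $43,132.50
Next $56,000 at 28% = $15,680.00
Next $186,000 at 19% = $35,340.00
Remaining $484,150 at 14% = $67,781.00
Fee: $45,027.50 + $43,132.50 + $15,680.00 + $35,340.00 + $67,781.00 = $206,961.00
$206,961.00 exceeds the $170,000 cap, so the fee is capped at $170,000.00.
Referral share: 26.5% of $170,000.00 = $45,050.00; lead counsel retains $170,000.00 − $45,050.00 = $124,950.00.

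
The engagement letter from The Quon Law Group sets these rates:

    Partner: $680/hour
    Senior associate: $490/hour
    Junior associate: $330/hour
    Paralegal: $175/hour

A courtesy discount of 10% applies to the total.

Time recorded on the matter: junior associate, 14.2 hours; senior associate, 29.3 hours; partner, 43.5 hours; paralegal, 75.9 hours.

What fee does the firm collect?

$55,714.95

Partner: 43.5 × $680 = $29,580.00
Senior associate: 29.3 × $490 = $14,357.00
Junior associate: 14.2 × $330 = $4,686.00
Paralegal: 75.9 × $175 = $13,282.50
Subtotal: $61,905.50
Less 10% discount: −$6,190.55
Total: $61,905.50 − $6,190.55 = $55,714.95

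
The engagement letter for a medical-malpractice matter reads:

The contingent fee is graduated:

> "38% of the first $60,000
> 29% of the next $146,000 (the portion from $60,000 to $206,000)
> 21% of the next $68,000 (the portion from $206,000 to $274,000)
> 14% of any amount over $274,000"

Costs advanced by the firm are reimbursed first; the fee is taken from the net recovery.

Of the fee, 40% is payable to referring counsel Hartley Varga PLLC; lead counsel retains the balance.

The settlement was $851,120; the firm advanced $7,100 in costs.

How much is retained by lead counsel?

$95,533.68

Fee base (net of costs): $851,120 − $7,100 = $844,020
First $60,000 at 38% = $22,800.00
Next $146,000 at 29% = $42,340.00
Next $68,000 at 21% = $14,280.00
Remaining $570,020 at 14% = $79,802.80
Fee: $22,800.00 + $42,340.00 + $14,280.00 + $79,802.80 = $159,222.80
Referral share: 40% of $159,222.80 = $63,689.12; lead counsel retains $159,222.80 − $63,689.12 = $95,533.68.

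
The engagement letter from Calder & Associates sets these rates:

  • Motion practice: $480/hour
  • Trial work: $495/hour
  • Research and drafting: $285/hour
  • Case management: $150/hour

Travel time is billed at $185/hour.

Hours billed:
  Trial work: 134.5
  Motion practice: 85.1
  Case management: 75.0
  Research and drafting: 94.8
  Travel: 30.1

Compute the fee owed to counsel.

Motion practice: 85.1 × $480 = $40,848.00
Trial work: 134.5 × $495 = $66,577.50
Research and drafting: 94.8 × $285 = $27,018.00
Case management: 75.0 × $150 = $11,250.00
Subtotal: $40,848.00 + $66,577.50 + $27,018.00 + $11,250.00 = $145,693.50
Travel: 30.1 × $185 = $5,568.50
Total: $145,693.50 + $5,568.50 = $151,262.00

$151,262.00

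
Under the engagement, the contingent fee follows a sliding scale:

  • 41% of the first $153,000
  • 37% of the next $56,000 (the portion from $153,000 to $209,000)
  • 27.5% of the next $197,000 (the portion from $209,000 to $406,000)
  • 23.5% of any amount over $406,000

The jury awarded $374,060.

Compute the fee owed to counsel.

$128,841.50

First $153,000 at 41% = $62,730.00
Next $56,000 at 37% = $20,720.00
Remaining $165,060 at 27.5% = $45,391.50
Fee: $62,730.00 + $20,720.00 + $45,391.50 = $128,841.50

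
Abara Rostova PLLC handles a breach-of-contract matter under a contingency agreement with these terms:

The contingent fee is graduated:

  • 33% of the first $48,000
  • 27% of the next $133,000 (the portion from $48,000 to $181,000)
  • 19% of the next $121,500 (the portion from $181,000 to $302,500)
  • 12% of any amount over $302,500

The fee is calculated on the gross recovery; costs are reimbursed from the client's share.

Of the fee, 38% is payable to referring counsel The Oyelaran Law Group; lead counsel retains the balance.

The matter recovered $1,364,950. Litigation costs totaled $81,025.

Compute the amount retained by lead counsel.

$125,443.98

Fee base is the gross recovery, $1,364,950; costs are reimbursed separately.
First $48,000 at 33% = $15,840.00
Next $133,000 at 27% = $35,910.00
Next $121,500 at 19% = $23,085.00
Remaining $1,062,450 at 12% = $127,494.00
Fee: $15,840.00 + $35,910.00 + $23,085.00 + $127,494.00 = $202,329.00
Referral share: 38% of $202,329.00 = $76,885.02; lead counsel retains $202,329.00 − $76,885.02 = $125,443.98.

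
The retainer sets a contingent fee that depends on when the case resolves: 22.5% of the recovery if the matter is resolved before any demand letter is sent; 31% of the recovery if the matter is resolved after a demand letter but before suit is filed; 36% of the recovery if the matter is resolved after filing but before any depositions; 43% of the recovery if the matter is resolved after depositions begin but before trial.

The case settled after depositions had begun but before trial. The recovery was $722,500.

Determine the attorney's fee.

$310,675.00

The matter settled after depositions had begun but before trial, so the 43% rate applies.
$722,500 × 43% = $310,675.00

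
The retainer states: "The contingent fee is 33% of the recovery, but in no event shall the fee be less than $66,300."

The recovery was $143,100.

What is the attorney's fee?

$66,300.00

33% of $143,100 = $47,223.00
That is below the $66,300 minimum, so the minimum applies.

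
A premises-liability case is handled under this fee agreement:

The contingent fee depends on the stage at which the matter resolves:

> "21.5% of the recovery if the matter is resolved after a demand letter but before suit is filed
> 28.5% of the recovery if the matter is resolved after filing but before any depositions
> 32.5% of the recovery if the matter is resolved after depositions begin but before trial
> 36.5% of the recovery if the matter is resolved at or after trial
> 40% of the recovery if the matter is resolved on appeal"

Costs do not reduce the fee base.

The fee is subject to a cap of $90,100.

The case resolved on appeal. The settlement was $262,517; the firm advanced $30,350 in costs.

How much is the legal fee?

$90,100.00

Fee base is the gross recovery, $262,517; costs are reimbursed separately.
The matter resolved on appeal, so the 40% rate applies.
$262,517 × 40% = $105,006.80
$105,006.80 exceeds the $90,100 cap, so the fee is capped at $90,100.00.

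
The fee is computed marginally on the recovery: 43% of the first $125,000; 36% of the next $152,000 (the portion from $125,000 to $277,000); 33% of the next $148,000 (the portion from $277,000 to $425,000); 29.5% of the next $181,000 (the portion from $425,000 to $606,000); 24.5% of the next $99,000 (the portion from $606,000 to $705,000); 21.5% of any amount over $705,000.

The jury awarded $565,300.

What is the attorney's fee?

$198,698.50

First $125,000 at 43% = $53,750.00
Next $152,000 at 36% = $54,720.00
Next $148,000 at 33% = $48,840.00
Remaining $140,300 at 29.5% = $41,388.50
Fee: $53,750.00 + $54,720.00 + $48,840.00 + $41,388.50 = $198,698.50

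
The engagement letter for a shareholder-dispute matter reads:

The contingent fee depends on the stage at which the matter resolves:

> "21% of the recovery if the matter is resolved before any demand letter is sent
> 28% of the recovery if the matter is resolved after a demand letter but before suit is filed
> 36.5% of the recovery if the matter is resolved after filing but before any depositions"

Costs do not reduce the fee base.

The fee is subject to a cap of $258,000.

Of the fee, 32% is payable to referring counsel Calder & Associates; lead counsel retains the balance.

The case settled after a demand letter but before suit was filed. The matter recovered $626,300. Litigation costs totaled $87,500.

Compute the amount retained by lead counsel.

$119,247.52

Fee base is the gross recovery, $626,300; costs are reimbursed separately.
The matter settled after a demand letter but before suit was filed, so the 28% rate applies.
$626,300 × 28% = $175,364.00
$175,364.00 is under the $258,000 cap.
Referral share: 32% of $175,364.00 = $56,116.48; lead counsel retains $175,364.00 − $56,116.48 = $119,247.52.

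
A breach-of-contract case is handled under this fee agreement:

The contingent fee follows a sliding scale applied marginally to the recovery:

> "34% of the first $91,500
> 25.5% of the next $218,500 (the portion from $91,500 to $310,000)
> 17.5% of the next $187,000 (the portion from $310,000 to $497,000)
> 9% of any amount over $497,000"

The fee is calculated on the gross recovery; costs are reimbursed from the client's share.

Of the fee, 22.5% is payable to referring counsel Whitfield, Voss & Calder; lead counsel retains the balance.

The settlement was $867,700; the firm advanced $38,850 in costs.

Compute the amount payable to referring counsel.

Fee base is the gross recovery, $867,700; costs are reimbursed separately.
First $91,500 at 34% = $31,110.00
Next $218,500 at 25.5% = $55,717.50
Next $187,000 at 17.5% = $32,725.00
Remaining $370,700 at 9% = $33,363.00
Fee: $31,110.00 + $55,717.50 + $32,725.00 + $33,363.00 = $152,915.50
Referral share: 22.5% of $152,915.50 = $34,405.99; lead counsel retains $152,915.50 − $34,405.99 = $118,509.51.

$34,405.99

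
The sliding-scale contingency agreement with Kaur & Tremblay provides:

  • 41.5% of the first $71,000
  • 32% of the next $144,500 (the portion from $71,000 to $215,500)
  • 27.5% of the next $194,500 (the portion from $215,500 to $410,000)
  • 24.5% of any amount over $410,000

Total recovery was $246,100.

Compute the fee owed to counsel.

First $71,000 at 41.5% = $29,465.00
Next $144,500 at 32% = $46,240.00
Remaining $30,600 at 27.5% = $8,415.00
Fee: $29,465.00 + $46,240.00 + $8,415.00 = $84,120.00

$84,120.00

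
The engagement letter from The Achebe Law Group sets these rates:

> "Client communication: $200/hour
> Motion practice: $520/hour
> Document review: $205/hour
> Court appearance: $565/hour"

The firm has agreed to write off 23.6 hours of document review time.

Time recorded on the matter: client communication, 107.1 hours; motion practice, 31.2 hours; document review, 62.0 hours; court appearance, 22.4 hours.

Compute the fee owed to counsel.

Client communication: 107.1 × $200 = $21,420.00
Motion practice: 31.2 × $520 = $16,224.00
Document review: 62.0 × $205 = $12,710.00
Court appearance: 22.4 × $565 = $12,656.00
Subtotal: $63,010.00
Write-off: 23.6 × $205 = $4,838.00
Total: $63,010.00 − $4,838.00 = $58,172.00

$58,172.00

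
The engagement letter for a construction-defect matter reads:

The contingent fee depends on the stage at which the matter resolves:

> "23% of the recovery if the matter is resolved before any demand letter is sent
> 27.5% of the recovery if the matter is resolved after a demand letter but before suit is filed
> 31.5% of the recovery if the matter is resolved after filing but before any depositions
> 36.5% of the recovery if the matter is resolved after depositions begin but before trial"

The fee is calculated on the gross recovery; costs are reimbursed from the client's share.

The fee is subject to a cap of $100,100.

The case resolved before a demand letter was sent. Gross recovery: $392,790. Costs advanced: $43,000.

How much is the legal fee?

$90,341.70

Fee base is the gross recovery, $392,790; costs are reimbursed separately.
The matter resolved before a demand letter was sent, so the 23% rate applies.
$392,790 × 23% = $90,341.70
$90,341.70 is under the $100,100 cap.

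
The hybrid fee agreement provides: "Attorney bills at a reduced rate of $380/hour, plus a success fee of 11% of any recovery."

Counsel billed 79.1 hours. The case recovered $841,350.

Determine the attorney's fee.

Hourly: 79.1 × $380 = $30,058.00
Success fee: 11% of $841,350 = $92,548.50
Total: $30,058.00 + $92,548.50 = $122,606.50

$122,606.50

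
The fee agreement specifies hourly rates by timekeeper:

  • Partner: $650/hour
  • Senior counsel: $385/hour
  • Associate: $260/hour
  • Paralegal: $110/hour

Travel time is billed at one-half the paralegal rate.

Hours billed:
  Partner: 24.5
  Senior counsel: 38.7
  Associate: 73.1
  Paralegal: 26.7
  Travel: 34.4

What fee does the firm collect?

$54,659.50

Partner: 24.5 × $650 = $15,925.00
Senior counsel: 38.7 × $385 = $14,899.50
Associate: 73.1 × $260 = $19,006.00
Paralegal: 26.7 × $110 = $2,937.00
Subtotal: $15,925.00 + $14,899.50 + $19,006.00 + $2,937.00 = $52,767.50
Travel: 34.4 × ($110 ÷ 2) = 34.4 × $55.00 = $1,892.00
Total: $52,767.50 + $1,892.00 = $54,659.50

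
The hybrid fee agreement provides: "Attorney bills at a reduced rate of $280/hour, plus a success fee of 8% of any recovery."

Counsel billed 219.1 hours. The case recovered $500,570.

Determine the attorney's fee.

$101,393.60

Hourly: 219.1 × $280 = $61,348.00
Success fee: 8% of $500,570 = $40,045.60
Total: $61,348.00 + $40,045.60 = $101,393.60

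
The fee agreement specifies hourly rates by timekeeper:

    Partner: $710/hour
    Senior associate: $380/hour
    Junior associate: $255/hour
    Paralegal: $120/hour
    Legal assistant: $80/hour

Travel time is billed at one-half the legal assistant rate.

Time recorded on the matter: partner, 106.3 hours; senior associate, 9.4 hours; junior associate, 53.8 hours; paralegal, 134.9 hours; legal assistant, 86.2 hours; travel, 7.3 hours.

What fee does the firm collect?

$116,140.00

Partner: 106.3 × $710 = $75,473.00
Senior associate: 9.4 × $380 = $3,572.00
Junior associate: 53.8 × $255 = $13,719.00
Paralegal: 134.9 × $120 = $16,188.00
Legal assistant: 86.2 × $80 = $6,896.00
Subtotal: $75,473.00 + $3,572.00 + $13,719.00 + $16,188.00 + $6,896.00 = $115,848.00
Travel: 7.3 × ($80 ÷ 2) = 7.3 × $40.00 = $292.00
Total: $115,848.00 + $292.00 = $116,140.00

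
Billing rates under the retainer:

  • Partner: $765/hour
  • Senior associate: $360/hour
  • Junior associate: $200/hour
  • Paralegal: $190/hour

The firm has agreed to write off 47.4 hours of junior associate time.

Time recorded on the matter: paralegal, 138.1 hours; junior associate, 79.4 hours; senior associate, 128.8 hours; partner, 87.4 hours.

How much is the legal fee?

Partner: 87.4 × $765 = $66,861.00
Senior associate: 128.8 × $360 = $46,368.00
Junior associate: 79.4 × $200 = $15,880.00
Paralegal: 138.1 × $190 = $26,239.00
Subtotal: $155,348.00
Write-off: 47.4 × $200 = $9,480.00
Total: $155,348.00 − $9,480.00 = $145,868.00

$145,868.00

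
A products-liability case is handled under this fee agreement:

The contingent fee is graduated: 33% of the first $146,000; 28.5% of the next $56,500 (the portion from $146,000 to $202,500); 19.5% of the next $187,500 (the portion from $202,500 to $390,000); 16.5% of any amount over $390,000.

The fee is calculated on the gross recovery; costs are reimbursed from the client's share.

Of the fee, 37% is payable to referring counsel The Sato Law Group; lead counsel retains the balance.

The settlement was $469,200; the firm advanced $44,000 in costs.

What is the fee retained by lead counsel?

$71,765.19

Fee base is the gross recovery, $469,200; costs are reimbursed separately.
First $146,000 at 33% = $48,180.00
Next $56,500 at 28.5% = $16,102.50
Next $187,500 at 19.5% = $36,562.50
Remaining $79,200 at 16.5% = $13,068.00
Fee: $48,180.00 + $16,102.50 + $36,562.50 + $13,068.00 = $113,913.00
Referral share: 37% of $113,913.00 = $42,147.81; lead counsel retains $113,913.00 − $42,147.81 = $71,765.19.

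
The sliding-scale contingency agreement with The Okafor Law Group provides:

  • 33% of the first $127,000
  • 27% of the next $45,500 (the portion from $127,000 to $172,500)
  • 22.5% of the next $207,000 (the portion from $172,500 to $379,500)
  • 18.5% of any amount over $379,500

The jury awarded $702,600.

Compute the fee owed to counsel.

First $127,000 at 33% = $41,910.00
Next $45,500 at 27% = $12,285.00
Next $207,000 at 22.5% = $46,575.00
Remaining $323,100 at 18.5% = $59,773.50
Fee: $41,910.00 + $12,285.00 + $46,575.00 + $59,773.50 = $160,543.50

$160,543.50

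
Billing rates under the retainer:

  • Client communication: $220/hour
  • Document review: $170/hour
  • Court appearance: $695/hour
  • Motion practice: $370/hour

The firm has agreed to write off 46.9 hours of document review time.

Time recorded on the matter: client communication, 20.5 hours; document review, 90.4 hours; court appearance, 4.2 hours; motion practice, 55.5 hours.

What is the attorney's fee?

Client communication: 20.5 × $220 = $4,510.00
Document review: 90.4 × $170 = $15,368.00
Court appearance: 4.2 × $695 = $2,919.00
Motion practice: 55.5 × $370 = $20,535.00
Subtotal: $43,332.00
Write-off: 46.9 × $170 = $7,973.00
Total: $43,332.00 − $7,973.00 = $35,359.00

$35,359.00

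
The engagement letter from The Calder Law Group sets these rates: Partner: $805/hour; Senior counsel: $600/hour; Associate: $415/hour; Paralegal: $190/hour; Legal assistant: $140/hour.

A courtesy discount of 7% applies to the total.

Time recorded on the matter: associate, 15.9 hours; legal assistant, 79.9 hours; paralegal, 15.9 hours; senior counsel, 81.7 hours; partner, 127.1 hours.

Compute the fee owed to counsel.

$160,091.13

Partner: 127.1 × $805 = $102,315.50
Senior counsel: 81.7 × $600 = $49,020.00
Associate: 15.9 × $415 = $6,598.50
Paralegal: 15.9 × $190 = $3,021.00
Legal assistant: 79.9 × $140 = $11,186.00
Subtotal: $172,141.00
Less 7% discount: −$12,049.87
Total: $172,141.00 − $12,049.87 = $160,091.13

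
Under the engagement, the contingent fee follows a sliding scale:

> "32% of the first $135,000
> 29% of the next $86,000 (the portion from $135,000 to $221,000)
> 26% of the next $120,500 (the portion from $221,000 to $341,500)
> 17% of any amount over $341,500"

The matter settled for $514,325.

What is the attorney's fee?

First $135,000 at 32% = $43,200.00
Next $86,000 at 29% = $24,940.00
Next $120,500 at 26% = $31,330.00
Remaining $172,825 at 17% = $29,380.25
Fee: $43,200.00 + $24,940.00 + $31,330.00 + $29,380.25 = $128,850.25

$128,850.25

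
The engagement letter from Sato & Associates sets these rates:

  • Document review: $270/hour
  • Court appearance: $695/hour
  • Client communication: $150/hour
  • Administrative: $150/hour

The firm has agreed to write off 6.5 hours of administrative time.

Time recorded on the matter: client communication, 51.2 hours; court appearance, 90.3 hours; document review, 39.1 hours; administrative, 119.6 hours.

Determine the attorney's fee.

$97,960.50

Document review: 39.1 × $270 = $10,557.00
Court appearance: 90.3 × $695 = $62,758.50
Client communication: 51.2 × $150 = $7,680.00
Administrative: 119.6 × $150 = $17,940.00
Subtotal: $98,935.50
Write-off: 6.5 × $150 = $975.00
Total: $98,935.50 − $975.00 = $97,960.50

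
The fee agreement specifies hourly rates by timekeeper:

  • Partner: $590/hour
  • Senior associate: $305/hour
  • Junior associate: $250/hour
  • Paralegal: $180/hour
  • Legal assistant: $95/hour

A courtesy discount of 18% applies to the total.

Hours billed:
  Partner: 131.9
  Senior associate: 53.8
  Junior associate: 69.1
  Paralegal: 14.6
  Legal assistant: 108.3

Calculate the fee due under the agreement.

Partner: 131.9 × $590 = $77,821.00
Senior associate: 53.8 × $305 = $16,409.00
Junior associate: 69.1 × $250 = $17,275.00
Paralegal: 14.6 × $180 = $2,628.00
Legal assistant: 108.3 × $95 = $10,288.50
Subtotal: $124,421.50
Less 18% discount: −$22,395.87
Total: $124,421.50 − $22,395.87 = $102,025.63

$102,025.63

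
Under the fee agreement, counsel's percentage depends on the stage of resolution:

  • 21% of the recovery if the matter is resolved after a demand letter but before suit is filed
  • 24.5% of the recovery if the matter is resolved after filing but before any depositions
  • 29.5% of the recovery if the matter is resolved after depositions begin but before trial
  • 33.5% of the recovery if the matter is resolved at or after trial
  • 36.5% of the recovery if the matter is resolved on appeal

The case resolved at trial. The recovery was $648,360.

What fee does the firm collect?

$217,200.60

The matter resolved at trial, so the 33.5% rate applies.
$648,360 × 33.5% = $217,200.60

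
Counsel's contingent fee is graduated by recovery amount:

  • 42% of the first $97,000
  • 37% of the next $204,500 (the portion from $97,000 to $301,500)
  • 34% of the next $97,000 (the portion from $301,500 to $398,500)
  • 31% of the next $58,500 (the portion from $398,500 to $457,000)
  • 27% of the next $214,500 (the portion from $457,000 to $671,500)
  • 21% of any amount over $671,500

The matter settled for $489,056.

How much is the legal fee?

$176,175.12

First $97,000 at 42% = $40,740.00
Next $204,500 at 37% = $75,665.00
Next $97,000 at 34% = $32,980.00
Next $58,500 at 31% = $18,135.00
Remaining $32,056 at 27% = $8,655.12
Fee: $40,740.00 + $75,665.00 + $32,980.00 + $18,135.00 + $8,655.12 = $176,175.12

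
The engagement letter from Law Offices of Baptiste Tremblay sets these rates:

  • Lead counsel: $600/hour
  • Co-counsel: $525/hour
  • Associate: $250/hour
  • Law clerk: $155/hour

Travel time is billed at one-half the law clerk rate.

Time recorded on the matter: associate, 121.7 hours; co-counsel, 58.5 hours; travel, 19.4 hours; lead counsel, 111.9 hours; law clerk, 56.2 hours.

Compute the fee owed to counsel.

$138,492.00

Lead counsel: 111.9 × $600 = $67,140.00
Co-counsel: 58.5 × $525 = $30,712.50
Associate: 121.7 × $250 = $30,425.00
Law clerk: 56.2 × $155 = $8,711.00
Subtotal: $67,140.00 + $30,712.50 + $30,425.00 + $8,711.00 = $136,988.50
Travel: 19.4 × ($155 ÷ 2) = 19.4 × $77.50 = $1,503.50
Total: $136,988.50 + $1,503.50 = $138,492.00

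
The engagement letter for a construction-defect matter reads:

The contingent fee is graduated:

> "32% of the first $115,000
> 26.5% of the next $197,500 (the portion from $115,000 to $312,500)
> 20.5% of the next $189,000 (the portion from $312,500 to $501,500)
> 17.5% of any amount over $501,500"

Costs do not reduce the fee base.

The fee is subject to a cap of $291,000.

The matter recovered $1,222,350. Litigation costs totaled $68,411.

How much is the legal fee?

$254,031.25

Fee base is the gross recovery, $1,222,350; costs are reimbursed separately.
First $115,000 at 32% = $36,800.00
Next $197,500 at 26.5% = $52,337.50
Next $189,000 at 20.5% = $38,745.00
Remaining $720,850 at 17.5% = $126,148.75
Fee: $36,800.00 + $52,337.50 + $38,745.00 + $126,148.75 = $254,031.25
$254,031.25 is under the $291,000 cap.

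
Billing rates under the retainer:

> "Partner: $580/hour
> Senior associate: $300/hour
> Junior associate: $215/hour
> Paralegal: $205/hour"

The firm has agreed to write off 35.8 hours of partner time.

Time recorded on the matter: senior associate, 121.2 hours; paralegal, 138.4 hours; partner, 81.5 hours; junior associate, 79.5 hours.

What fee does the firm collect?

$108,330.50

Partner: 81.5 × $580 = $47,270.00
Senior associate: 121.2 × $300 = $36,360.00
Junior associate: 79.5 × $215 = $17,092.50
Paralegal: 138.4 × $205 = $28,372.00
Subtotal: $129,094.50
Write-off: 35.8 × $580 = $20,764.00
Total: $129,094.50 − $20,764.00 = $108,330.50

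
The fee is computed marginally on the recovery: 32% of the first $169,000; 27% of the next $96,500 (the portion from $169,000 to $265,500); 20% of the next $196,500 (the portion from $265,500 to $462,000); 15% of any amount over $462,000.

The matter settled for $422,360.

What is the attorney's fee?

$111,507.00

First $169,000 at 32% = $54,080.00
Next $96,500 at 27% = $26,055.00
Remaining $156,860 at 20% = $31,372.00
Fee: $54,080.00 + $26,055.00 + $31,372.00 = $111,507.00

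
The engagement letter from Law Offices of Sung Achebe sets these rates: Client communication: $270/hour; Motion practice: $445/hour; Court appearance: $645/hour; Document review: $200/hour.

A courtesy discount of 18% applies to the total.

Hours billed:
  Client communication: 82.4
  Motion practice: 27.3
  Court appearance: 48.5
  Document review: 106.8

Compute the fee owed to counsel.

$71,371.98

Client communication: 82.4 × $270 = $22,248.00
Motion practice: 27.3 × $445 = $12,148.50
Court appearance: 48.5 × $645 = $31,282.50
Document review: 106.8 × $200 = $21,360.00
Subtotal: $87,039.00
Less 18% discount: −$15,667.02
Total: $87,039.00 − $15,667.02 = $71,371.98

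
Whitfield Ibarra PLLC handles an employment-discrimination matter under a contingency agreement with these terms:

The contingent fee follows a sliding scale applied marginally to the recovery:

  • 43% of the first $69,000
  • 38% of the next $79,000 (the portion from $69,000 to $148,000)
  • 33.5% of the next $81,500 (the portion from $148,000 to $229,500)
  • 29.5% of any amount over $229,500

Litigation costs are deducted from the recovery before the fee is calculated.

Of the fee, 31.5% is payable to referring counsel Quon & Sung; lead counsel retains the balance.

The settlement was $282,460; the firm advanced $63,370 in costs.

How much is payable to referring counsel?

$26,304.12

Fee base (net of costs): $282,460 − $63,370 = $219,090
First $69,000 at 43% = $29,670.00
Next $79,000 at 38% = $30,020.00
Remaining $71,090 at 33.5% = $23,815.15
Fee: $29,670.00 + $30,020.00 + $23,815.15 = $83,505.15
Referral share: 31.5% of $83,505.15 = $26,304.12; lead counsel retains $83,505.15 − $26,304.12 = $57,201.03.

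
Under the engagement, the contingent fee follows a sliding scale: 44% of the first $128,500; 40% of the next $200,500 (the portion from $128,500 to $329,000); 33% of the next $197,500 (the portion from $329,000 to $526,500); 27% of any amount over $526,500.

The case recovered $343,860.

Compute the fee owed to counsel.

First $128,500 at 44% = $56,540.00
Next $200,500 at 40% = $80,200.00
Remaining $14,860 at 33% = $4,903.80
Fee: $56,540.00 + $80,200.00 + $4,903.80 = $141,643.80

$141,643.80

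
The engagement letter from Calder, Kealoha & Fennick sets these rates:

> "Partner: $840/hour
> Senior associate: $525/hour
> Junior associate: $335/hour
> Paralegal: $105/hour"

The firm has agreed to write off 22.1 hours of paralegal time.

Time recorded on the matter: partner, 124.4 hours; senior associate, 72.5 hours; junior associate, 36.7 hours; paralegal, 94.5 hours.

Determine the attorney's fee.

$162,455.00

Partner: 124.4 × $840 = $104,496.00
Senior associate: 72.5 × $525 = $38,062.50
Junior associate: 36.7 × $335 = $12,294.50
Paralegal: 94.5 × $105 = $9,922.50
Subtotal: $164,775.50
Write-off: 22.1 × $105 = $2,320.50
Total: $164,775.50 − $2,320.50 = $162,455.00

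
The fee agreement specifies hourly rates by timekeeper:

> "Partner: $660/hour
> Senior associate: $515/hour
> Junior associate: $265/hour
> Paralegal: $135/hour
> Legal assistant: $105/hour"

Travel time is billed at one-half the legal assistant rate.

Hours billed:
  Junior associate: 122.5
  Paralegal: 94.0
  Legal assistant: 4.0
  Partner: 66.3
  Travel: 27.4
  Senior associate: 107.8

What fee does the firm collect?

Partner: 66.3 × $660 = $43,758.00
Senior associate: 107.8 × $515 = $55,517.00
Junior associate: 122.5 × $265 = $32,462.50
Paralegal: 94.0 × $135 = $12,690.00
Legal assistant: 4.0 × $105 = $420.00
Subtotal: $43,758.00 + $55,517.00 + $32,462.50 + $12,690.00 + $420.00 = $144,847.50
Travel: 27.4 × ($105 ÷ 2) = 27.4 × $52.50 = $1,438.50
Total: $144,847.50 + $1,438.50 = $146,286.00

$146,286.00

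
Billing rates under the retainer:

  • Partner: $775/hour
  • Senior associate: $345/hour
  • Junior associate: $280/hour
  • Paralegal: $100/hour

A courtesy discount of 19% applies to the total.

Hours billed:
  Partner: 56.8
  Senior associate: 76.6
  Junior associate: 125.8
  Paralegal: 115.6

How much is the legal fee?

Partner: 56.8 × $775 = $44,020.00
Senior associate: 76.6 × $345 = $26,427.00
Junior associate: 125.8 × $280 = $35,224.00
Paralegal: 115.6 × $100 = $11,560.00
Subtotal: $117,231.00
Less 19% discount: −$22,273.89
Total: $117,231.00 − $22,273.89 = $94,957.11

$94,957.11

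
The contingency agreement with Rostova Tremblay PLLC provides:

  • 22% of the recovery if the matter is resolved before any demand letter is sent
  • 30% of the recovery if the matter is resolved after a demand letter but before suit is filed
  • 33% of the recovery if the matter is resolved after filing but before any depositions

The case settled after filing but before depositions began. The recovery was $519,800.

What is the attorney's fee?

The matter settled after filing but before depositions began, so the 33% rate applies.
$519,800 × 33% = $171,534.00

$171,534.00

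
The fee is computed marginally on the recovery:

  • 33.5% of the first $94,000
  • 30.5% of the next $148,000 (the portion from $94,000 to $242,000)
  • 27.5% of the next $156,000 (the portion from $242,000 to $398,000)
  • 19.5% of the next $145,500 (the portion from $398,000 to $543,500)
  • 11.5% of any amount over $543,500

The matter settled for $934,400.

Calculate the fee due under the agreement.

$192,856.00

First $94,000 at 33.5% = $31,490.00
Next $148,000 at 30.5% = $45,140.00
Next $156,000 at 27.5% = $42,900.00
Next $145,500 at 19.5% = $28,372.50
Remaining $390,900 at 11.5% = $44,953.50
Fee: $31,490.00 + $45,140.00 + $42,900.00 + $28,372.50 + $44,953.50 = $192,856.00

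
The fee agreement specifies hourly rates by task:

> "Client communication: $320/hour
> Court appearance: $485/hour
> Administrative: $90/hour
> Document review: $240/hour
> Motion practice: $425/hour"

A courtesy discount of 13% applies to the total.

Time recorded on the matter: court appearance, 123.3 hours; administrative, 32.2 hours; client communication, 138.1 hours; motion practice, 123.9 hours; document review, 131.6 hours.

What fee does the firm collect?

$166,284.84

Client communication: 138.1 × $320 = $44,192.00
Court appearance: 123.3 × $485 = $59,800.50
Administrative: 32.2 × $90 = $2,898.00
Document review: 131.6 × $240 = $31,584.00
Motion practice: 123.9 × $425 = $52,657.50
Subtotal: $191,132.00
Less 13% discount: −$24,847.16
Total: $191,132.00 − $24,847.16 = $166,284.84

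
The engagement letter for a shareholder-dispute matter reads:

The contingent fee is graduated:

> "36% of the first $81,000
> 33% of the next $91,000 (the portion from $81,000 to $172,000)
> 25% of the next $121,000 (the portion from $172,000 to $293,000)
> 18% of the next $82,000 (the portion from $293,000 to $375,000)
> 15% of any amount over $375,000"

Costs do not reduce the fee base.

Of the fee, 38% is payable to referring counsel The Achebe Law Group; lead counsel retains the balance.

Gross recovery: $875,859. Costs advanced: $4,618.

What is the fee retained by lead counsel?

$111,183.89

Fee base is the gross recovery, $875,859; costs are reimbursed separately.
First $81,000 at 36% = $29,160.00
Next $91,000 at 33% = $30,030.00
Next $121,000 at 25% = $30,250.00
Next $82,000 at 18% = $14,760.00
Remaining $500,859 at 15% = $75,128.85
Fee: $29,160.00 + $30,030.00 + $30,250.00 + $14,760.00 + $75,128.85 = $179,328.85
Referral share: 38% of $179,328.85 = $68,144.96; lead counsel retains $179,328.85 − $68,144.96 = $111,183.89.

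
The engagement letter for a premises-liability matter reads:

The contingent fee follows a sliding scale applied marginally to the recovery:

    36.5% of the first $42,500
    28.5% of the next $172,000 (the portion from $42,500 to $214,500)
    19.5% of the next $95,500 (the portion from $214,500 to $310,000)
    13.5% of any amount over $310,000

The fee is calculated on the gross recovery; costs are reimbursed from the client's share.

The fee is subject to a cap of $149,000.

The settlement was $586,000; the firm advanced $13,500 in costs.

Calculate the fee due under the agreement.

$120,415.00

Fee base is the gross recovery, $586,000; costs are reimbursed separately.
First $42,500 at 36.5% = $15,512.50
Next $172,000 at 28.5% = $49,020.00
Next $95,500 at 19.5% = $18,622.50
Remaining $276,000 at 13.5% = $37,260.00
Fee: $15,512.50 + $49,020.00 + $18,622.50 + $37,260.00 = $120,415.00
$120,415.00 is under the $149,000 cap.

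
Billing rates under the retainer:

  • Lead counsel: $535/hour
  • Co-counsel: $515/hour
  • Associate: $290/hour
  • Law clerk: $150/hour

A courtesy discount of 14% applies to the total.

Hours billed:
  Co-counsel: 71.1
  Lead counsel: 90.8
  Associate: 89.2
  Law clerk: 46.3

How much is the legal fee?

$101,486.45

Lead counsel: 90.8 × $535 = $48,578.00
Co-counsel: 71.1 × $515 = $36,616.50
Associate: 89.2 × $290 = $25,868.00
Law clerk: 46.3 × $150 = $6,945.00
Subtotal: $118,007.50
Less 14% discount: −$16,521.05
Total: $118,007.50 − $16,521.05 = $101,486.45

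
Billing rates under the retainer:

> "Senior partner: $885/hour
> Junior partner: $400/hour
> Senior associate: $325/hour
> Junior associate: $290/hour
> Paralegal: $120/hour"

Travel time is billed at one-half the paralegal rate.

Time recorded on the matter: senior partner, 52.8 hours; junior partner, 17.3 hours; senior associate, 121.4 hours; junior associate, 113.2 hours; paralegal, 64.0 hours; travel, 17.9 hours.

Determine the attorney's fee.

$134,685.00

Senior partner: 52.8 × $885 = $46,728.00
Junior partner: 17.3 × $400 = $6,920.00
Senior associate: 121.4 × $325 = $39,455.00
Junior associate: 113.2 × $290 = $32,828.00
Paralegal: 64.0 × $120 = $7,680.00
Subtotal: $46,728.00 + $6,920.00 + $39,455.00 + $32,828.00 + $7,680.00 = $133,611.00
Travel: 17.9 × ($120 ÷ 2) = 17.9 × $60.00 = $1,074.00
Total: $133,611.00 + $1,074.00 = $134,685.00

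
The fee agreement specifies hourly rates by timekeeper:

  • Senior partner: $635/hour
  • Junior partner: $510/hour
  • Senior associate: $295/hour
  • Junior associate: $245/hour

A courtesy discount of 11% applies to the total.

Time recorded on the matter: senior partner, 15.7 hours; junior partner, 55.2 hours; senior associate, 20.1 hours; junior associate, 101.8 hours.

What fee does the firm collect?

$61,402.88

Senior partner: 15.7 × $635 = $9,969.50
Junior partner: 55.2 × $510 = $28,152.00
Senior associate: 20.1 × $295 = $5,929.50
Junior associate: 101.8 × $245 = $24,941.00
Subtotal: $68,992.00
Less 11% discount: −$7,589.12
Total: $68,992.00 − $7,589.12 = $61,402.88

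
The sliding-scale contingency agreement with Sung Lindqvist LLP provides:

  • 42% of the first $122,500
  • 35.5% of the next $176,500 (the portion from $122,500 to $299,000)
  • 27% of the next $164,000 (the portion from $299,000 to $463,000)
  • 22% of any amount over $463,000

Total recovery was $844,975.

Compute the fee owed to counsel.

First $122,500 at 42% = $51,450.00
Next $176,500 at 35.5% = $62,657.50
Next $164,000 at 27% = $44,280.00
Remaining $381,975 at 22% = $84,034.50
Fee: $51,450.00 + $62,657.50 + $44,280.00 + $84,034.50 = $242,422.00

$242,422.00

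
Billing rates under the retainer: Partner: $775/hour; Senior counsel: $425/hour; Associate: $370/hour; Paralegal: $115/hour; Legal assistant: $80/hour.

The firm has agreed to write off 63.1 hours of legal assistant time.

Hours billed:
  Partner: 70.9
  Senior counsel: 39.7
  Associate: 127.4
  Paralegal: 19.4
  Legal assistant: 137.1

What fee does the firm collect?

$127,109.00

Partner: 70.9 × $775 = $54,947.50
Senior counsel: 39.7 × $425 = $16,872.50
Associate: 127.4 × $370 = $47,138.00
Paralegal: 19.4 × $115 = $2,231.00
Legal assistant: 137.1 × $80 = $10,968.00
Subtotal: $132,157.00
Write-off: 63.1 × $80 = $5,048.00
Total: $132,157.00 − $5,048.00 = $127,109.00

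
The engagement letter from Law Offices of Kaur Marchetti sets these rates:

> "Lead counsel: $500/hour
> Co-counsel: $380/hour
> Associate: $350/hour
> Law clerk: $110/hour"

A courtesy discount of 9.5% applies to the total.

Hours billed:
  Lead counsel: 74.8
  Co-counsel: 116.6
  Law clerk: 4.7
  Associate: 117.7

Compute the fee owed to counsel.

$111,695.10

Lead counsel: 74.8 × $500 = $37,400.00
Co-counsel: 116.6 × $380 = $44,308.00
Associate: 117.7 × $350 = $41,195.00
Law clerk: 4.7 × $110 = $517.00
Subtotal: $123,420.00
Less 9.5% discount: −$11,724.90
Total: $123,420.00 − $11,724.90 = $111,695.10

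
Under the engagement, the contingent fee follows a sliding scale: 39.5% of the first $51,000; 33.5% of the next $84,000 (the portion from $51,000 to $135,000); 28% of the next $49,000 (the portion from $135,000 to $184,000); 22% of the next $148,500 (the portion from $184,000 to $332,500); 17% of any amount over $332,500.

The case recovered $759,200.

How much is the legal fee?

$167,214.00

First $51,000 at 39.5% = $20,145.00
Next $84,000 at 33.5% = $28,140.00
Next $49,000 at 28% = $13,720.00
Next $148,500 at 22% = $32,670.00
Remaining $426,700 at 17% = $72,539.00
Fee: $20,145.00 + $28,140.00 + $13,720.00 + $32,670.00 + $72,539.00 = $167,214.00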